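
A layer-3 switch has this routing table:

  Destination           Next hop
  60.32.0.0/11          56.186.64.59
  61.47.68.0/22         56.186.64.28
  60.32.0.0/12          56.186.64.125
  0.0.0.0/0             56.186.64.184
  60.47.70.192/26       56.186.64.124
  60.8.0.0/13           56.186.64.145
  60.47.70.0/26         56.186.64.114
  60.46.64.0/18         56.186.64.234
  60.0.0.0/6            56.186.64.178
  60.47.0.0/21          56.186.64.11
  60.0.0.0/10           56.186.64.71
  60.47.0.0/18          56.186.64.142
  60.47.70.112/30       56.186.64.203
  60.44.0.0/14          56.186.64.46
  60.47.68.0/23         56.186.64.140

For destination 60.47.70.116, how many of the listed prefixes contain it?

Prefixes containing 60.47.70.116:
  0.0.0.0/0 (default, matches everything)
  60.0.0.0/6 (60.0.0.0 - 63.255.255.255)
  60.0.0.0/10 (60.0.0.0 - 60.63.255.255)
  60.32.0.0/11 (60.32.0.0 - 60.63.255.255)
  60.32.0.0/12 (60.32.0.0 - 60.47.255.255)
  60.44.0.0/14 (60.44.0.0 - 60.47.255.255)
Total matching entries: 6.

6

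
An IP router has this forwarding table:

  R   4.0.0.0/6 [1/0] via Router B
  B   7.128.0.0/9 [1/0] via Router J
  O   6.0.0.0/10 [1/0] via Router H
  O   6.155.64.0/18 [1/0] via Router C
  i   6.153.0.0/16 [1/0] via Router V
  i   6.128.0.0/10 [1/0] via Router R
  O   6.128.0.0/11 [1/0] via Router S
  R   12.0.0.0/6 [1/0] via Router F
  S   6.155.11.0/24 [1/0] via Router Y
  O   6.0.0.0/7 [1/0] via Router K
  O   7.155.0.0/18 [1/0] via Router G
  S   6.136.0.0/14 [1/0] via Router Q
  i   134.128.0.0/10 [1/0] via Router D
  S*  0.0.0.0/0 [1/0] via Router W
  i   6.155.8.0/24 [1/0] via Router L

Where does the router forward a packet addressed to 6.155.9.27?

Routes whose prefix contains 6.155.9.27:
  0.0.0.0/0 (default, matches everything) -> Router W
  4.0.0.0/6 (4.0.0.0 - 7.255.255.255) -> Router B
  6.0.0.0/7 (6.0.0.0 - 7.255.255.255) -> Router K
  6.128.0.0/10 (6.128.0.0 - 6.191.255.255) -> Router R
  6.128.0.0/11 (6.128.0.0 - 6.159.255.255) -> Router S
More-specific entries that do NOT match:
  6.155.11.0/24 (6.155.11.0 - 6.155.11.255) does not contain 6.155.9.27
  6.155.8.0/24 (6.155.8.0 - 6.155.8.255) does not contain 6.155.9.27
  6.155.64.0/18 (6.155.64.0 - 6.155.127.255) does not contain 6.155.9.27
  7.155.0.0/18 (7.155.0.0 - 7.155.63.255) does not contain 6.155.9.27
  6.153.0.0/16 (6.153.0.0 - 6.153.255.255) does not contain 6.155.9.27
  6.136.0.0/14 (6.136.0.0 - 6.139.255.255) does not contain 6.155.9.27
Longest matching prefix is /11 -> next hop Router S.

Router S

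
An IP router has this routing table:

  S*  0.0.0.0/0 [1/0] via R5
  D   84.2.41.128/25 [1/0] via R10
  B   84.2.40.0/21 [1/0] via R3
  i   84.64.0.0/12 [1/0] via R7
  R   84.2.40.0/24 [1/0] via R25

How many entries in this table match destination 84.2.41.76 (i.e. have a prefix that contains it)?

Prefixes containing 84.2.41.76:
  0.0.0.0/0 (default, matches everything)
  84.2.40.0/21 (84.2.40.0 - 84.2.47.255)
Total matching entries: 2.

2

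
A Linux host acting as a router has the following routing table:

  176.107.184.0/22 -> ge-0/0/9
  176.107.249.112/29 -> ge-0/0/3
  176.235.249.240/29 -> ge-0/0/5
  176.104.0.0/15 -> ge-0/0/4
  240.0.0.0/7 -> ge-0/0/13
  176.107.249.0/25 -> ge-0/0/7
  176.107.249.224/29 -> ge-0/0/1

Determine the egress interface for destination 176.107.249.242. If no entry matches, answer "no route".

No entry's prefix contains 176.107.249.242; there is no default route.

no route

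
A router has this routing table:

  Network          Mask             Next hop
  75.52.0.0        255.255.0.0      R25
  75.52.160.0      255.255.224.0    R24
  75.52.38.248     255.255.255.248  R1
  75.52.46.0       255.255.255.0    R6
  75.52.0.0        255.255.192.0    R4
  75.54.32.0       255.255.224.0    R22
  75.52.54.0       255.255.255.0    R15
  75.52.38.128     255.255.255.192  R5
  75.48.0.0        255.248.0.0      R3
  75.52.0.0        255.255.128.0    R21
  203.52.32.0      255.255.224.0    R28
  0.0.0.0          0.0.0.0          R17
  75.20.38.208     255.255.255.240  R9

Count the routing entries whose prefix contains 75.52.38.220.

5

Prefixes containing 75.52.38.220:
  0.0.0.0/0 (default, matches everything)
  75.48.0.0/13 (75.48.0.0 - 75.55.255.255)
  75.52.0.0/16 (75.52.0.0 - 75.52.255.255)
  75.52.0.0/17 (75.52.0.0 - 75.52.127.255)
  75.52.0.0/18 (75.52.0.0 - 75.52.63.255)
Total matching entries: 5.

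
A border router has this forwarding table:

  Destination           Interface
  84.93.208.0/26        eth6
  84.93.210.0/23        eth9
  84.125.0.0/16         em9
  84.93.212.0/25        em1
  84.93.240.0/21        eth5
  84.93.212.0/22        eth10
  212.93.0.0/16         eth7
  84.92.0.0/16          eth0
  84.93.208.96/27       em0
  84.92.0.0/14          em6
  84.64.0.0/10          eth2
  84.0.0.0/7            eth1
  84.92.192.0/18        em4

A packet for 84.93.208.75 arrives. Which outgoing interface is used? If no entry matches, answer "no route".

em6

Routes whose prefix contains 84.93.208.75:
  84.0.0.0/7 (84.0.0.0 - 85.255.255.255) -> eth1
  84.64.0.0/10 (84.64.0.0 - 84.127.255.255) -> eth2
  84.92.0.0/14 (84.92.0.0 - 84.95.255.255) -> em6
More-specific entries that do NOT match:
  84.93.208.96/27 (84.93.208.96 - 84.93.208.127) does not contain 84.93.208.75
  84.93.208.0/26 (84.93.208.0 - 84.93.208.63) does not contain 84.93.208.75
  84.93.212.0/25 (84.93.212.0 - 84.93.212.127) does not contain 84.93.208.75
  84.93.210.0/23 (84.93.210.0 - 84.93.211.255) does not contain 84.93.208.75
  84.93.212.0/22 (84.93.212.0 - 84.93.215.255) does not contain 84.93.208.75
  84.93.240.0/21 (84.93.240.0 - 84.93.247.255) does not contain 84.93.208.75
  84.92.192.0/18 (84.92.192.0 - 84.92.255.255) does not contain 84.93.208.75
  84.125.0.0/16 (84.125.0.0 - 84.125.255.255) does not contain 84.93.208.75
  212.93.0.0/16 (212.93.0.0 - 212.93.255.255) does not contain 84.93.208.75
  84.92.0.0/16 (84.92.0.0 - 84.92.255.255) does not contain 84.93.208.75
Longest matching prefix is /14 -> interface em6.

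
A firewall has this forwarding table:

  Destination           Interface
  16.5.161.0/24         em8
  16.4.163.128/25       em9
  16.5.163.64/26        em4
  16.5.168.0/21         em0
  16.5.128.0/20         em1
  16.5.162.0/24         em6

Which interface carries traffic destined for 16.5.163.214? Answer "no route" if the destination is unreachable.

no route

No entry's prefix contains 16.5.163.214; there is no default route.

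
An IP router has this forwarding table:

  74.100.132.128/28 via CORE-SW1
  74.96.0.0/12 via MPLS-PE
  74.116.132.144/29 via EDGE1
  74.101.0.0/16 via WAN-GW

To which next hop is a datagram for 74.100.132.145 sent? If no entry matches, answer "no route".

MPLS-PE

Routes whose prefix contains 74.100.132.145:
  74.96.0.0/12 (74.96.0.0 - 74.111.255.255) -> MPLS-PE
More-specific entries that do NOT match:
  74.116.132.144/29 (74.116.132.144 - 74.116.132.151) does not contain 74.100.132.145
  74.100.132.128/28 (74.100.132.128 - 74.100.132.143) does not contain 74.100.132.145
  74.101.0.0/16 (74.101.0.0 - 74.101.255.255) does not contain 74.100.132.145
Longest matching prefix is /12 -> next hop MPLS-PE.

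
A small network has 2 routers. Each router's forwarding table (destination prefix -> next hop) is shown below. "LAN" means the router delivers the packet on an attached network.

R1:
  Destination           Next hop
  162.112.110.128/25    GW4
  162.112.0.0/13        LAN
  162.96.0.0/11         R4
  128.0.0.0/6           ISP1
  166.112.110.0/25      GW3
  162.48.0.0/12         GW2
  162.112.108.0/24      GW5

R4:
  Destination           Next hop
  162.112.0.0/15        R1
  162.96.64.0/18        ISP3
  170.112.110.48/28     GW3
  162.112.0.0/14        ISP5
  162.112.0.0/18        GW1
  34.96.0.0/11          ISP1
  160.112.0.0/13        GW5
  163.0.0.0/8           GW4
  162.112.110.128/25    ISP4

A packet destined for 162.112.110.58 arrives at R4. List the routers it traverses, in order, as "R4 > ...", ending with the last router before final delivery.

At R4: longest match for 162.112.110.58 is 162.112.0.0/15 -> R1
At R1: longest match for 162.112.110.58 is 162.112.0.0/13 -> LAN

R4 > R1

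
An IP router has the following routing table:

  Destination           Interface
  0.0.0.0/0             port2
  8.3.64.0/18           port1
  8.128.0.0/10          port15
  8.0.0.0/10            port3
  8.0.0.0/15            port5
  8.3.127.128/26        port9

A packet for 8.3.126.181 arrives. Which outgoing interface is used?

Routes whose prefix contains 8.3.126.181:
  0.0.0.0/0 (default, matches everything) -> port2
  8.0.0.0/10 (8.0.0.0 - 8.63.255.255) -> port3
  8.3.64.0/18 (8.3.64.0 - 8.3.127.255) -> port1
More-specific entries that do NOT match:
  8.3.127.128/26 (8.3.127.128 - 8.3.127.191) does not contain 8.3.126.181
Longest matching prefix is /18 -> interface port1.

port1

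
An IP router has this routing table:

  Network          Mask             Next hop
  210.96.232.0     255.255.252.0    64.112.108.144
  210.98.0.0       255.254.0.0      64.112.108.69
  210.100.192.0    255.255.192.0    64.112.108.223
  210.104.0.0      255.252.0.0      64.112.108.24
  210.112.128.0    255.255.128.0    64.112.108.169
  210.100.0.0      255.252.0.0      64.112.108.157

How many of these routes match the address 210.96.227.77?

0

No listed prefix contains 210.96.227.77.
Total matching entries: 0.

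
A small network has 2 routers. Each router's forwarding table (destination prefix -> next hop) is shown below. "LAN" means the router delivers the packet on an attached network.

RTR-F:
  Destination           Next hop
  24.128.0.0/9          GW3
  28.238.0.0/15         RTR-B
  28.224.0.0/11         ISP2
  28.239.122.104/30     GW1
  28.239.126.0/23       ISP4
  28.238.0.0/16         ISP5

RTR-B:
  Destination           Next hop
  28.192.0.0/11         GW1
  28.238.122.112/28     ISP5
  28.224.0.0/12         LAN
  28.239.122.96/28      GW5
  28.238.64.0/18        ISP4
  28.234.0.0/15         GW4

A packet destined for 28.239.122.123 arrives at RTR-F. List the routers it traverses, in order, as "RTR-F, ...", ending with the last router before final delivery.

At RTR-F: longest match for 28.239.122.123 is 28.238.0.0/15 -> RTR-B
At RTR-B: longest match for 28.239.122.123 is 28.224.0.0/12 -> LAN

RTR-F, RTR-B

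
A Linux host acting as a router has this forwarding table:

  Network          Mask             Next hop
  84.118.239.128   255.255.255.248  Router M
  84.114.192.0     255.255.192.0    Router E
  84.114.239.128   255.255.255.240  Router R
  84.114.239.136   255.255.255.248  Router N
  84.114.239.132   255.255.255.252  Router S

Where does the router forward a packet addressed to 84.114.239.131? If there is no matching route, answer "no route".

Routes whose prefix contains 84.114.239.131:
  84.114.192.0/18 (84.114.192.0 - 84.114.255.255) -> Router E
  84.114.239.128/28 (84.114.239.128 - 84.114.239.143) -> Router R
More-specific entries that do NOT match:
  84.114.239.132/30 (84.114.239.132 - 84.114.239.135) does not contain 84.114.239.131
  84.118.239.128/29 (84.118.239.128 - 84.118.239.135) does not contain 84.114.239.131
  84.114.239.136/29 (84.114.239.136 - 84.114.239.143) does not contain 84.114.239.131
Longest matching prefix is /28 -> next hop Router R.

Router R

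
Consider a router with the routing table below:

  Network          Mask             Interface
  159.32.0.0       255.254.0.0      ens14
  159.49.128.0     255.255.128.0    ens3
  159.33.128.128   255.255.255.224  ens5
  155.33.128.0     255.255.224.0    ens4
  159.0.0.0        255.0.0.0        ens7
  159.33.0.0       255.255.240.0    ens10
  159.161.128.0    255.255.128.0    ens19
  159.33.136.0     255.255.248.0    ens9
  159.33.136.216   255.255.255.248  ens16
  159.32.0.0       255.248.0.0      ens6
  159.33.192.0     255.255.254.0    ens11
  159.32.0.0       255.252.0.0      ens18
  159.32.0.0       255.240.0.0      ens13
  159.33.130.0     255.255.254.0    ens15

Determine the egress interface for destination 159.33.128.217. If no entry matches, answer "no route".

Routes whose prefix contains 159.33.128.217:
  159.0.0.0/8 (159.0.0.0 - 159.255.255.255) -> ens7
  159.32.0.0/12 (159.32.0.0 - 159.47.255.255) -> ens13
  159.32.0.0/13 (159.32.0.0 - 159.39.255.255) -> ens6
  159.32.0.0/14 (159.32.0.0 - 159.35.255.255) -> ens18
  159.32.0.0/15 (159.32.0.0 - 159.33.255.255) -> ens14
More-specific entries that do NOT match:
  159.33.136.216/29 (159.33.136.216 - 159.33.136.223) does not contain 159.33.128.217
  159.33.128.128/27 (159.33.128.128 - 159.33.128.159) does not contain 159.33.128.217
  159.33.192.0/23 (159.33.192.0 - 159.33.193.255) does not contain 159.33.128.217
  159.33.130.0/23 (159.33.130.0 - 159.33.131.255) does not contain 159.33.128.217
  159.33.136.0/21 (159.33.136.0 - 159.33.143.255) does not contain 159.33.128.217
  159.33.0.0/20 (159.33.0.0 - 159.33.15.255) does not contain 159.33.128.217
  155.33.128.0/19 (155.33.128.0 - 155.33.159.255) does not contain 159.33.128.217
  159.49.128.0/17 (159.49.128.0 - 159.49.255.255) does not contain 159.33.128.217
  159.161.128.0/17 (159.161.128.0 - 159.161.255.255) does not contain 159.33.128.217
Longest matching prefix is /15 -> interface ens14.

ens14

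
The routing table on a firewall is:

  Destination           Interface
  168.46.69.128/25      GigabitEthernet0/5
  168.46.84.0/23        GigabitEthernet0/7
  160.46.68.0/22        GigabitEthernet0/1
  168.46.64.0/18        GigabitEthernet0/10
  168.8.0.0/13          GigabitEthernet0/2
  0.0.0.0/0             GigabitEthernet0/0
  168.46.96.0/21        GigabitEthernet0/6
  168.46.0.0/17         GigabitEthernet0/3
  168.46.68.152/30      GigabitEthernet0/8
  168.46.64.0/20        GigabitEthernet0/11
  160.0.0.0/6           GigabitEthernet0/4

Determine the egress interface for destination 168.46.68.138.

GigabitEthernet0/11

Routes whose prefix contains 168.46.68.138:
  0.0.0.0/0 (default, matches everything) -> GigabitEthernet0/0
  168.46.0.0/17 (168.46.0.0 - 168.46.127.255) -> GigabitEthernet0/3
  168.46.64.0/18 (168.46.64.0 - 168.46.127.255) -> GigabitEthernet0/10
  168.46.64.0/20 (168.46.64.0 - 168.46.79.255) -> GigabitEthernet0/11
More-specific entries that do NOT match:
  168.46.68.152/30 (168.46.68.152 - 168.46.68.155) does not contain 168.46.68.138
  168.46.69.128/25 (168.46.69.128 - 168.46.69.255) does not contain 168.46.68.138
  168.46.84.0/23 (168.46.84.0 - 168.46.85.255) does not contain 168.46.68.138
  160.46.68.0/22 (160.46.68.0 - 160.46.71.255) does not contain 168.46.68.138
  168.46.96.0/21 (168.46.96.0 - 168.46.103.255) does not contain 168.46.68.138
Longest matching prefix is /20 -> interface GigabitEthernet0/11.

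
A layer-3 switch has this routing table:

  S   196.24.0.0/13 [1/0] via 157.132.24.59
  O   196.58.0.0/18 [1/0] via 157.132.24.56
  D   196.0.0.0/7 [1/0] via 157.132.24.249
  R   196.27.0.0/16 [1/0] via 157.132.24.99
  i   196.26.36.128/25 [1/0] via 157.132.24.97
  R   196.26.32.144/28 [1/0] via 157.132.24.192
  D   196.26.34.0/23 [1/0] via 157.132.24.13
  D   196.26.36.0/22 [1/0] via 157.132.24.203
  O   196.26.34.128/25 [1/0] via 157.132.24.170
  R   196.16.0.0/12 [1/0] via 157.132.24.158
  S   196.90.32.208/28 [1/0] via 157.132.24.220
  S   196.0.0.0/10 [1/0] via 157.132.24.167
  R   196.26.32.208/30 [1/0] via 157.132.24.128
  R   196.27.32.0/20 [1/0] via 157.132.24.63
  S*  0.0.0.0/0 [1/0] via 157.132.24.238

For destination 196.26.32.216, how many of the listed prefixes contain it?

Prefixes containing 196.26.32.216:
  0.0.0.0/0 (default, matches everything)
  196.0.0.0/7 (196.0.0.0 - 197.255.255.255)
  196.0.0.0/10 (196.0.0.0 - 196.63.255.255)
  196.16.0.0/12 (196.16.0.0 - 196.31.255.255)
  196.24.0.0/13 (196.24.0.0 - 196.31.255.255)
Total matching entries: 5.

5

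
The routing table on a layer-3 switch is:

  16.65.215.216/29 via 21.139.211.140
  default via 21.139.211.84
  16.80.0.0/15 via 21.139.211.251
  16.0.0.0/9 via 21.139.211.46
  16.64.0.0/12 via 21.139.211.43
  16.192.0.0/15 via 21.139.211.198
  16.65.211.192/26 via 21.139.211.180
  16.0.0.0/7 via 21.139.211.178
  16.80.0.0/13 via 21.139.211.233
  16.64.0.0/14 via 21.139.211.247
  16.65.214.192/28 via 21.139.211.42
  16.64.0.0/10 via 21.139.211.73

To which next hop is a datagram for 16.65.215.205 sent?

21.139.211.247

Routes whose prefix contains 16.65.215.205:
  0.0.0.0/0 (default, matches everything) -> 21.139.211.84
  16.0.0.0/7 (16.0.0.0 - 17.255.255.255) -> 21.139.211.178
  16.0.0.0/9 (16.0.0.0 - 16.127.255.255) -> 21.139.211.46
  16.64.0.0/10 (16.64.0.0 - 16.127.255.255) -> 21.139.211.73
  16.64.0.0/12 (16.64.0.0 - 16.79.255.255) -> 21.139.211.43
  16.64.0.0/14 (16.64.0.0 - 16.67.255.255) -> 21.139.211.247
More-specific entries that do NOT match:
  16.65.215.216/29 (16.65.215.216 - 16.65.215.223) does not contain 16.65.215.205
  16.65.214.192/28 (16.65.214.192 - 16.65.214.207) does not contain 16.65.215.205
  16.65.211.192/26 (16.65.211.192 - 16.65.211.255) does not contain 16.65.215.205
  16.80.0.0/15 (16.80.0.0 - 16.81.255.255) does not contain 16.65.215.205
  16.192.0.0/15 (16.192.0.0 - 16.193.255.255) does not contain 16.65.215.205
Longest matching prefix is /14 -> next hop 21.139.211.247.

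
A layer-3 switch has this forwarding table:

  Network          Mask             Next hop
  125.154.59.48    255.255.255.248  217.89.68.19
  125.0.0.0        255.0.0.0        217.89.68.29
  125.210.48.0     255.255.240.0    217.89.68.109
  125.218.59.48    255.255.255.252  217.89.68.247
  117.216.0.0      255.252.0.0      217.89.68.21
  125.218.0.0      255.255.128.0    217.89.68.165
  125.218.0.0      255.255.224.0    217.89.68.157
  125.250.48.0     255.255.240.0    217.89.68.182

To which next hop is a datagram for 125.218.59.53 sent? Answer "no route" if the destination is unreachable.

Routes whose prefix contains 125.218.59.53:
  125.0.0.0/8 (125.0.0.0 - 125.255.255.255) -> 217.89.68.29
  125.218.0.0/17 (125.218.0.0 - 125.218.127.255) -> 217.89.68.165
More-specific entries that do NOT match:
  125.218.59.48/30 (125.218.59.48 - 125.218.59.51) does not contain 125.218.59.53
  125.154.59.48/29 (125.154.59.48 - 125.154.59.55) does not contain 125.218.59.53
  125.210.48.0/20 (125.210.48.0 - 125.210.63.255) does not contain 125.218.59.53
  125.250.48.0/20 (125.250.48.0 - 125.250.63.255) does not contain 125.218.59.53
  125.218.0.0/19 (125.218.0.0 - 125.218.31.255) does not contain 125.218.59.53
Longest matching prefix is /17 -> next hop 217.89.68.165.

217.89.68.165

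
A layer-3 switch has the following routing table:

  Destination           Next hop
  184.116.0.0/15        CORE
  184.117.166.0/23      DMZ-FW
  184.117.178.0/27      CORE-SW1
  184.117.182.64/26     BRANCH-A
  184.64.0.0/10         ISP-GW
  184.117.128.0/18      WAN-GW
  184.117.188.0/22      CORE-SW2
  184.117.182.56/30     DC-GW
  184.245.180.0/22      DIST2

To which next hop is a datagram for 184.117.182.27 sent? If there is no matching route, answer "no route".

WAN-GW

Routes whose prefix contains 184.117.182.27:
  184.64.0.0/10 (184.64.0.0 - 184.127.255.255) -> ISP-GW
  184.116.0.0/15 (184.116.0.0 - 184.117.255.255) -> CORE
  184.117.128.0/18 (184.117.128.0 - 184.117.191.255) -> WAN-GW
More-specific entries that do NOT match:
  184.117.182.56/30 (184.117.182.56 - 184.117.182.59) does not contain 184.117.182.27
  184.117.178.0/27 (184.117.178.0 - 184.117.178.31) does not contain 184.117.182.27
  184.117.182.64/26 (184.117.182.64 - 184.117.182.127) does not contain 184.117.182.27
  184.117.166.0/23 (184.117.166.0 - 184.117.167.255) does not contain 184.117.182.27
  184.117.188.0/22 (184.117.188.0 - 184.117.191.255) does not contain 184.117.182.27
  184.245.180.0/22 (184.245.180.0 - 184.245.183.255) does not contain 184.117.182.27
Longest matching prefix is /18 -> next hop WAN-GW.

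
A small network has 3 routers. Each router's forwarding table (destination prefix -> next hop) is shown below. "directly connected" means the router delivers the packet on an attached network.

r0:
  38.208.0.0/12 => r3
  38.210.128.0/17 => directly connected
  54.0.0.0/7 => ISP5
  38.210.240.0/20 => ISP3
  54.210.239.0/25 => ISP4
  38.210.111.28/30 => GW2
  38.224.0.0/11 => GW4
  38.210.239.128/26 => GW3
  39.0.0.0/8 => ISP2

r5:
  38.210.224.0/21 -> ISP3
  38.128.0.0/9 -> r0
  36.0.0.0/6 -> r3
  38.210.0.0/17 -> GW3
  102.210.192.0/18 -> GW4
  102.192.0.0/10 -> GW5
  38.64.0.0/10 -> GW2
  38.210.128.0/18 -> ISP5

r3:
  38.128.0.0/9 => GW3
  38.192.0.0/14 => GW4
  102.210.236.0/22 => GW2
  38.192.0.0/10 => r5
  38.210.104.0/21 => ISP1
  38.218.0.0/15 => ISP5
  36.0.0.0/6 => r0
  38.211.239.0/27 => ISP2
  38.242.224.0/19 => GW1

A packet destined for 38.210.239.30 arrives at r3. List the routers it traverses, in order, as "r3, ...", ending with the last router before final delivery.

r3, r5, r0

At r3: longest match for 38.210.239.30 is 38.192.0.0/10 -> r5
At r5: longest match for 38.210.239.30 is 38.128.0.0/9 -> r0
At r0: longest match for 38.210.239.30 is 38.210.128.0/17 -> directly connected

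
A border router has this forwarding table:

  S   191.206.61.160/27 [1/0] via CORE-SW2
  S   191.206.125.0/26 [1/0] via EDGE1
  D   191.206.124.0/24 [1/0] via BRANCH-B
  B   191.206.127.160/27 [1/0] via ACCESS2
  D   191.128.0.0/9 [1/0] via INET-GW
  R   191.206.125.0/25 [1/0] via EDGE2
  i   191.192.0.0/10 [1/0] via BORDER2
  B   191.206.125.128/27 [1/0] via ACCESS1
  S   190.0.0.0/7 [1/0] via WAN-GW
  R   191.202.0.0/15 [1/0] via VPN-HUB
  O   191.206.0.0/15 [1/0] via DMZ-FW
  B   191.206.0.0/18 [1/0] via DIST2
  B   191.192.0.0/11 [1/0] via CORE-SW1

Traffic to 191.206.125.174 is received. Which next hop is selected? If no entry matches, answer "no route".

Routes whose prefix contains 191.206.125.174:
  190.0.0.0/7 (190.0.0.0 - 191.255.255.255) -> WAN-GW
  191.128.0.0/9 (191.128.0.0 - 191.255.255.255) -> INET-GW
  191.192.0.0/10 (191.192.0.0 - 191.255.255.255) -> BORDER2
  191.192.0.0/11 (191.192.0.0 - 191.223.255.255) -> CORE-SW1
  191.206.0.0/15 (191.206.0.0 - 191.207.255.255) -> DMZ-FW
More-specific entries that do NOT match:
  191.206.61.160/27 (191.206.61.160 - 191.206.61.191) does not contain 191.206.125.174
  191.206.127.160/27 (191.206.127.160 - 191.206.127.191) does not contain 191.206.125.174
  191.206.125.128/27 (191.206.125.128 - 191.206.125.159) does not contain 191.206.125.174
  191.206.125.0/26 (191.206.125.0 - 191.206.125.63) does not contain 191.206.125.174
  191.206.125.0/25 (191.206.125.0 - 191.206.125.127) does not contain 191.206.125.174
  191.206.124.0/24 (191.206.124.0 - 191.206.124.255) does not contain 191.206.125.174
  191.206.0.0/18 (191.206.0.0 - 191.206.63.255) does not contain 191.206.125.174
Longest matching prefix is /15 -> next hop DMZ-FW.

DMZ-FW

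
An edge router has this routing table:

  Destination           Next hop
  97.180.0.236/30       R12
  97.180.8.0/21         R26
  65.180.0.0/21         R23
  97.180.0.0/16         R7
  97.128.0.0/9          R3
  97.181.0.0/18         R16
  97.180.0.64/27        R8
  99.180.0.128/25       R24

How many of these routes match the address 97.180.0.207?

Prefixes containing 97.180.0.207:
  97.128.0.0/9 (97.128.0.0 - 97.255.255.255)
  97.180.0.0/16 (97.180.0.0 - 97.180.255.255)
Total matching entries: 2.

2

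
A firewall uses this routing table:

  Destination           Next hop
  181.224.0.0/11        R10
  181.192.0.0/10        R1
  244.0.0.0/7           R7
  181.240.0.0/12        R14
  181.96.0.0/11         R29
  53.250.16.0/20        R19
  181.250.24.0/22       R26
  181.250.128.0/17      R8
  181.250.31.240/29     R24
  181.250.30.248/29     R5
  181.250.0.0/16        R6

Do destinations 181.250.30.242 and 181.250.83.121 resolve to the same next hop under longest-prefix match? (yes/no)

yes

181.250.30.242: longest match 181.250.0.0/16 -> R6
181.250.83.121: longest match 181.250.0.0/16 -> R6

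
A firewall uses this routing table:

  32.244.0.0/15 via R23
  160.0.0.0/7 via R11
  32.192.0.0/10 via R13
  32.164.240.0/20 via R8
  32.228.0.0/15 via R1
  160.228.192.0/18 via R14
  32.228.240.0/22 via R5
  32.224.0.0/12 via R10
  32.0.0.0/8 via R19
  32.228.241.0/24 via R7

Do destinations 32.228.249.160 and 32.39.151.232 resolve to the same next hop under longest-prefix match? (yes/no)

32.228.249.160: longest match 32.228.0.0/15 -> R1
32.39.151.232: longest match 32.0.0.0/8 -> R19

no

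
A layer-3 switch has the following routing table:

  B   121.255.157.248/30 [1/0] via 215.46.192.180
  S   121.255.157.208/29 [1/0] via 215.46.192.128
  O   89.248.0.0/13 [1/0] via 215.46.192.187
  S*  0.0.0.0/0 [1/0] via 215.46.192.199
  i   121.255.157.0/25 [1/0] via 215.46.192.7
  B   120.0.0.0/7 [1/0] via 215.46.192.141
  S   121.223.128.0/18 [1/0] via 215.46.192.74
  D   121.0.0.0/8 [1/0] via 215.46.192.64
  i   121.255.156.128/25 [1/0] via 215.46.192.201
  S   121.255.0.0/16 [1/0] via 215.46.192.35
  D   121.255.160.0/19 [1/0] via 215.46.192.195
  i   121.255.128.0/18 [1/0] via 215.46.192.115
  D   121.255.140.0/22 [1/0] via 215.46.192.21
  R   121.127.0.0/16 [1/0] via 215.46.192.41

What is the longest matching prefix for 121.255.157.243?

121.255.128.0/18

Entries matching 121.255.157.243:
  0.0.0.0/0 (default, matches everything)
  120.0.0.0/7 (120.0.0.0 - 121.255.255.255)
  121.0.0.0/8 (121.0.0.0 - 121.255.255.255)
  121.255.0.0/16 (121.255.0.0 - 121.255.255.255)
  121.255.128.0/18 (121.255.128.0 - 121.255.191.255)
Most specific is 121.255.128.0/18.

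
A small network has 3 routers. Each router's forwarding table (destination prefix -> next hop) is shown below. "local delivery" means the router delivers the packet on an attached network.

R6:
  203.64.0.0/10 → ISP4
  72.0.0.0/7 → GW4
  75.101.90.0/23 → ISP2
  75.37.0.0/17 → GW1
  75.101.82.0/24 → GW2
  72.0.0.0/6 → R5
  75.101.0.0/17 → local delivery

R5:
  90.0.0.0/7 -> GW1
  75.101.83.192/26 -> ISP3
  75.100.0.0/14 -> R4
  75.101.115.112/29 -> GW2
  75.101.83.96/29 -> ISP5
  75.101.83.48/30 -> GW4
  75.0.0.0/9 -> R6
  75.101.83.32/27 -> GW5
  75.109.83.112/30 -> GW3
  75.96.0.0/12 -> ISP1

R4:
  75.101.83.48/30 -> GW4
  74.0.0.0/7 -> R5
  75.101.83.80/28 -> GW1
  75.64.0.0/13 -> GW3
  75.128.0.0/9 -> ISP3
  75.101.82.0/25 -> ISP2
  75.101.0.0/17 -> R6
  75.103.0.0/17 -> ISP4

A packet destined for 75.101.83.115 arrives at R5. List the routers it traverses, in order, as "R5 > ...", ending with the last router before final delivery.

R5 > R4 > R6

At R5: longest match for 75.101.83.115 is 75.100.0.0/14 -> R4
At R4: longest match for 75.101.83.115 is 75.101.0.0/17 -> R6
At R6: longest match for 75.101.83.115 is 75.101.0.0/17 -> local delivery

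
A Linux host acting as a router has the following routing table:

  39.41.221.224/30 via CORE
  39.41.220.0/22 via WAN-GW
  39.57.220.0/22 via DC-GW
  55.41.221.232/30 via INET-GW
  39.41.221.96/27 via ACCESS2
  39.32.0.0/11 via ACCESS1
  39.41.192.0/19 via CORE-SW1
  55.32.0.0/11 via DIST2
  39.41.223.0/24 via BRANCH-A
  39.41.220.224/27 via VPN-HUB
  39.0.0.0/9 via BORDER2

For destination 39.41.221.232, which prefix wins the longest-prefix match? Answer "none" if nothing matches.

Entries matching 39.41.221.232:
  39.0.0.0/9 (39.0.0.0 - 39.127.255.255)
  39.32.0.0/11 (39.32.0.0 - 39.63.255.255)
  39.41.192.0/19 (39.41.192.0 - 39.41.223.255)
  39.41.220.0/22 (39.41.220.0 - 39.41.223.255)
Most specific is 39.41.220.0/22.

39.41.220.0/22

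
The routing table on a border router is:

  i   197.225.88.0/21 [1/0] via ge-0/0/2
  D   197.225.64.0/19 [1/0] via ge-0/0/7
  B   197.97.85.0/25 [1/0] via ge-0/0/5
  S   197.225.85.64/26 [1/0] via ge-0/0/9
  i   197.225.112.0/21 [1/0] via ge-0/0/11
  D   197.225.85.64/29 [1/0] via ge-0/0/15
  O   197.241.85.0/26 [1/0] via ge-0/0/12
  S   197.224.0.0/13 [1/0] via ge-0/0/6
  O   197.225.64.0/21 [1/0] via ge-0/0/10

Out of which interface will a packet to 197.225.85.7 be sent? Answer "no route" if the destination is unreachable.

ge-0/0/7

Routes whose prefix contains 197.225.85.7:
  197.224.0.0/13 (197.224.0.0 - 197.231.255.255) -> ge-0/0/6
  197.225.64.0/19 (197.225.64.0 - 197.225.95.255) -> ge-0/0/7
More-specific entries that do NOT match:
  197.225.85.64/29 (197.225.85.64 - 197.225.85.71) does not contain 197.225.85.7
  197.225.85.64/26 (197.225.85.64 - 197.225.85.127) does not contain 197.225.85.7
  197.241.85.0/26 (197.241.85.0 - 197.241.85.63) does not contain 197.225.85.7
  197.97.85.0/25 (197.97.85.0 - 197.97.85.127) does not contain 197.225.85.7
  197.225.88.0/21 (197.225.88.0 - 197.225.95.255) does not contain 197.225.85.7
  197.225.112.0/21 (197.225.112.0 - 197.225.119.255) does not contain 197.225.85.7
  197.225.64.0/21 (197.225.64.0 - 197.225.71.255) does not contain 197.225.85.7
Longest matching prefix is /19 -> interface ge-0/0/7.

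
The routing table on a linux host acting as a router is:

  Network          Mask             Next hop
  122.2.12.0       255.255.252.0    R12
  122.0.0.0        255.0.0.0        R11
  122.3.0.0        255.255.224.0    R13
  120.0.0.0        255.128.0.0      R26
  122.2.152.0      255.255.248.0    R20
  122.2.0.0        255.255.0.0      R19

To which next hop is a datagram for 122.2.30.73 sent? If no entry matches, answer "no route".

R19

Routes whose prefix contains 122.2.30.73:
  122.0.0.0/8 (122.0.0.0 - 122.255.255.255) -> R11
  122.2.0.0/16 (122.2.0.0 - 122.2.255.255) -> R19
More-specific entries that do NOT match:
  122.2.12.0/22 (122.2.12.0 - 122.2.15.255) does not contain 122.2.30.73
  122.2.152.0/21 (122.2.152.0 - 122.2.159.255) does not contain 122.2.30.73
  122.3.0.0/19 (122.3.0.0 - 122.3.31.255) does not contain 122.2.30.73
Longest matching prefix is /16 -> next hop R19.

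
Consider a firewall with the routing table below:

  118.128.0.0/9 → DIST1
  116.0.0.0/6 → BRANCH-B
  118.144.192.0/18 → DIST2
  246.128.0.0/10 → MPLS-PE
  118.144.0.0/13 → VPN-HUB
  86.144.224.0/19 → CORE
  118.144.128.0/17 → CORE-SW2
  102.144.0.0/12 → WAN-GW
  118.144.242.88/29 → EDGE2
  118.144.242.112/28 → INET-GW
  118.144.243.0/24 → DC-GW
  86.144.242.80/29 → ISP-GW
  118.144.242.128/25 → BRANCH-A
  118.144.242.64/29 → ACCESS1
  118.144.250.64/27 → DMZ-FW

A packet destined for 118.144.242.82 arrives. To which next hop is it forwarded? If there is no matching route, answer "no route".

DIST2

Routes whose prefix contains 118.144.242.82:
  116.0.0.0/6 (116.0.0.0 - 119.255.255.255) -> BRANCH-B
  118.128.0.0/9 (118.128.0.0 - 118.255.255.255) -> DIST1
  118.144.0.0/13 (118.144.0.0 - 118.151.255.255) -> VPN-HUB
  118.144.128.0/17 (118.144.128.0 - 118.144.255.255) -> CORE-SW2
  118.144.192.0/18 (118.144.192.0 - 118.144.255.255) -> DIST2
More-specific entries that do NOT match:
  118.144.242.88/29 (118.144.242.88 - 118.144.242.95) does not contain 118.144.242.82
  86.144.242.80/29 (86.144.242.80 - 86.144.242.87) does not contain 118.144.242.82
  118.144.242.64/29 (118.144.242.64 - 118.144.242.71) does not contain 118.144.242.82
  118.144.242.112/28 (118.144.242.112 - 118.144.242.127) does not contain 118.144.242.82
  118.144.250.64/27 (118.144.250.64 - 118.144.250.95) does not contain 118.144.242.82
  118.144.242.128/25 (118.144.242.128 - 118.144.242.255) does not contain 118.144.242.82
  118.144.243.0/24 (118.144.243.0 - 118.144.243.255) does not contain 118.144.242.82
  86.144.224.0/19 (86.144.224.0 - 86.144.255.255) does not contain 118.144.242.82
Longest matching prefix is /18 -> next hop DIST2.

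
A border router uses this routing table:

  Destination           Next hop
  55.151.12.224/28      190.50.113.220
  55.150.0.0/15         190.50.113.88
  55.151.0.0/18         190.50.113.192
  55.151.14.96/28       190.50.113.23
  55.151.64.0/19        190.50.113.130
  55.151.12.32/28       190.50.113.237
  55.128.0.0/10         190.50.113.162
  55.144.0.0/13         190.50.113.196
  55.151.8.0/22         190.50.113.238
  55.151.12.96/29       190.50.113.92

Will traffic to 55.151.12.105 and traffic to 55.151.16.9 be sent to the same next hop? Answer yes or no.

55.151.12.105: longest match 55.151.0.0/18 -> 190.50.113.192
55.151.16.9: longest match 55.151.0.0/18 -> 190.50.113.192

yes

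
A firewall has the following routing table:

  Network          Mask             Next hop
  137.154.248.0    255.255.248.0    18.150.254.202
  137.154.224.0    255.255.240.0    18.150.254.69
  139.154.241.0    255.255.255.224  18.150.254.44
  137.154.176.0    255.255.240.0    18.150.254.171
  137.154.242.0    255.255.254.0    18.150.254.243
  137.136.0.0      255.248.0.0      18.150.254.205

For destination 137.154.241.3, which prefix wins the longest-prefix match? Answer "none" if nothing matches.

137.154.241.3 is outside every listed prefix and there is no default route.

none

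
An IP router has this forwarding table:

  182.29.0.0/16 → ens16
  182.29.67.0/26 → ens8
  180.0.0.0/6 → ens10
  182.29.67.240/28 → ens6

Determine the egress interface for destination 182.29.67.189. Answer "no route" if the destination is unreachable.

ens16

Routes whose prefix contains 182.29.67.189:
  180.0.0.0/6 (180.0.0.0 - 183.255.255.255) -> ens10
  182.29.0.0/16 (182.29.0.0 - 182.29.255.255) -> ens16
More-specific entries that do NOT match:
  182.29.67.240/28 (182.29.67.240 - 182.29.67.255) does not contain 182.29.67.189
  182.29.67.0/26 (182.29.67.0 - 182.29.67.63) does not contain 182.29.67.189
Longest matching prefix is /16 -> interface ens16.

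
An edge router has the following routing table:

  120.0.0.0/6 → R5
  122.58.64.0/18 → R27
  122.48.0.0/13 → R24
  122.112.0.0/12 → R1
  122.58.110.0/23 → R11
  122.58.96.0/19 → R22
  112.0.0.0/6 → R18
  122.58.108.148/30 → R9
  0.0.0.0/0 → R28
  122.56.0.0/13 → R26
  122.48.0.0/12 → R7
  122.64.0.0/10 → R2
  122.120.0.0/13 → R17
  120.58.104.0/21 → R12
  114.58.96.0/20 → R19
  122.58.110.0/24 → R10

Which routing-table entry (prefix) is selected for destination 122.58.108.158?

122.58.96.0/19

Entries matching 122.58.108.158:
  0.0.0.0/0 (default, matches everything)
  120.0.0.0/6 (120.0.0.0 - 123.255.255.255)
  122.48.0.0/12 (122.48.0.0 - 122.63.255.255)
  122.56.0.0/13 (122.56.0.0 - 122.63.255.255)
  122.58.64.0/18 (122.58.64.0 - 122.58.127.255)
  122.58.96.0/19 (122.58.96.0 - 122.58.127.255)
Most specific is 122.58.96.0/19.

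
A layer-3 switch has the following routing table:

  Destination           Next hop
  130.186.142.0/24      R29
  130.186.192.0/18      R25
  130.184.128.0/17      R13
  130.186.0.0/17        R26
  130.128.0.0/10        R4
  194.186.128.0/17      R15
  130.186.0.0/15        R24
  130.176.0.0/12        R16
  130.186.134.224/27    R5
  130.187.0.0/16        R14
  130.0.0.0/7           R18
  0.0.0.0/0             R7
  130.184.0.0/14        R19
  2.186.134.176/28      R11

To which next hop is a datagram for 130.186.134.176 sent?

R24

Routes whose prefix contains 130.186.134.176:
  0.0.0.0/0 (default, matches everything) -> R7
  130.0.0.0/7 (130.0.0.0 - 131.255.255.255) -> R18
  130.128.0.0/10 (130.128.0.0 - 130.191.255.255) -> R4
  130.176.0.0/12 (130.176.0.0 - 130.191.255.255) -> R16
  130.184.0.0/14 (130.184.0.0 - 130.187.255.255) -> R19
  130.186.0.0/15 (130.186.0.0 - 130.187.255.255) -> R24
More-specific entries that do NOT match:
  2.186.134.176/28 (2.186.134.176 - 2.186.134.191) does not contain 130.186.134.176
  130.186.134.224/27 (130.186.134.224 - 130.186.134.255) does not contain 130.186.134.176
  130.186.142.0/24 (130.186.142.0 - 130.186.142.255) does not contain 130.186.134.176
  130.186.192.0/18 (130.186.192.0 - 130.186.255.255) does not contain 130.186.134.176
  130.184.128.0/17 (130.184.128.0 - 130.184.255.255) does not contain 130.186.134.176
  130.186.0.0/17 (130.186.0.0 - 130.186.127.255) does not contain 130.186.134.176
  194.186.128.0/17 (194.186.128.0 - 194.186.255.255) does not contain 130.186.134.176
  130.187.0.0/16 (130.187.0.0 - 130.187.255.255) does not contain 130.186.134.176
Longest matching prefix is /15 -> next hop R24.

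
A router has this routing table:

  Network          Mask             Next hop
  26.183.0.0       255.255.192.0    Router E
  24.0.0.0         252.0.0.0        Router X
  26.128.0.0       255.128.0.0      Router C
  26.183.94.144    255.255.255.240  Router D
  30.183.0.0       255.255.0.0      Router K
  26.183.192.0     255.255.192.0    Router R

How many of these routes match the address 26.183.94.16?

Prefixes containing 26.183.94.16:
  24.0.0.0/6 (24.0.0.0 - 27.255.255.255)
  26.128.0.0/9 (26.128.0.0 - 26.255.255.255)
Total matching entries: 2.

2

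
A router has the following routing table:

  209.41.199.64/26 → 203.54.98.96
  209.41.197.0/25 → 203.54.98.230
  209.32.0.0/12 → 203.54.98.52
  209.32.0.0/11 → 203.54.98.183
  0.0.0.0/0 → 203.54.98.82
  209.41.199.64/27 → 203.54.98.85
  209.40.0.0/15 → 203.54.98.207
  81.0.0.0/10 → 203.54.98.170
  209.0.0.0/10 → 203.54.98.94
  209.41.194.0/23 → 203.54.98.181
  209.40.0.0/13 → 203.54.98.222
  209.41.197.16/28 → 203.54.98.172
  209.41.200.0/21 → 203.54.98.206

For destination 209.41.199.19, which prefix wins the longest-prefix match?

209.40.0.0/15

Entries matching 209.41.199.19:
  0.0.0.0/0 (default, matches everything)
  209.0.0.0/10 (209.0.0.0 - 209.63.255.255)
  209.32.0.0/11 (209.32.0.0 - 209.63.255.255)
  209.32.0.0/12 (209.32.0.0 - 209.47.255.255)
  209.40.0.0/13 (209.40.0.0 - 209.47.255.255)
  209.40.0.0/15 (209.40.0.0 - 209.41.255.255)
Most specific is 209.40.0.0/15.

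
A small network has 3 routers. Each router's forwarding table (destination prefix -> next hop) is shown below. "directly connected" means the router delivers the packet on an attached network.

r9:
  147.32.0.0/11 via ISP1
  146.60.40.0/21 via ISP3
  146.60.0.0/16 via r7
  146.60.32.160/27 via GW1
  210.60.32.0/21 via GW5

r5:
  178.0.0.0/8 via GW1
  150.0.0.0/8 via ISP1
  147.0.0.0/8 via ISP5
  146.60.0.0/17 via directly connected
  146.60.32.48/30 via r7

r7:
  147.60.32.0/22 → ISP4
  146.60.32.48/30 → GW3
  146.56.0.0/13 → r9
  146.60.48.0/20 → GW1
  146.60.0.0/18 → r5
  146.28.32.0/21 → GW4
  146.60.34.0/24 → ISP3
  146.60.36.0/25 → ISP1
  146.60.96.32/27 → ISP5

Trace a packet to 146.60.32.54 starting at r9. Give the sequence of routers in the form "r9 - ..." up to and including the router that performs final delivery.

At r9: longest match for 146.60.32.54 is 146.60.0.0/16 -> r7
At r7: longest match for 146.60.32.54 is 146.60.0.0/18 -> r5
At r5: longest match for 146.60.32.54 is 146.60.0.0/17 -> directly connected

r9 - r7 - r5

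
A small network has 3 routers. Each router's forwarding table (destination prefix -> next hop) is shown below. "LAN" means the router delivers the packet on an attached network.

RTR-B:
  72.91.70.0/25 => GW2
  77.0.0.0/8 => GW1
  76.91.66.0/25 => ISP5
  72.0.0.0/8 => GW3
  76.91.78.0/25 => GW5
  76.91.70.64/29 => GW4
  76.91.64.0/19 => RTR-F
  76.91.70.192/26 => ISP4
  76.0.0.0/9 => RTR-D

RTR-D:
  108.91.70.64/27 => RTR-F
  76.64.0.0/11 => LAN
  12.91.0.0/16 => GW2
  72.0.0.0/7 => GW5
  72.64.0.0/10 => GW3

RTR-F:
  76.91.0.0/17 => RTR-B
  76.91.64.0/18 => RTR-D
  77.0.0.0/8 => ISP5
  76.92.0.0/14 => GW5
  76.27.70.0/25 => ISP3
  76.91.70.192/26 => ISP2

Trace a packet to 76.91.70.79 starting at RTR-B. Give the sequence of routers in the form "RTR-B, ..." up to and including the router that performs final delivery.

At RTR-B: longest match for 76.91.70.79 is 76.91.64.0/19 -> RTR-F
At RTR-F: longest match for 76.91.70.79 is 76.91.64.0/18 -> RTR-D
At RTR-D: longest match for 76.91.70.79 is 76.64.0.0/11 -> LAN

RTR-B, RTR-F, RTR-D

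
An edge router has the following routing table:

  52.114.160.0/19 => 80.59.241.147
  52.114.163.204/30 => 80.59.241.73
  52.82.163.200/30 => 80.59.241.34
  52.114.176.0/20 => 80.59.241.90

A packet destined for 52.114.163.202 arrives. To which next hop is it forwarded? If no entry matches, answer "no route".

80.59.241.147

Routes whose prefix contains 52.114.163.202:
  52.114.160.0/19 (52.114.160.0 - 52.114.191.255) -> 80.59.241.147
More-specific entries that do NOT match:
  52.114.163.204/30 (52.114.163.204 - 52.114.163.207) does not contain 52.114.163.202
  52.82.163.200/30 (52.82.163.200 - 52.82.163.203) does not contain 52.114.163.202
  52.114.176.0/20 (52.114.176.0 - 52.114.191.255) does not contain 52.114.163.202
Longest matching prefix is /19 -> next hop 80.59.241.147.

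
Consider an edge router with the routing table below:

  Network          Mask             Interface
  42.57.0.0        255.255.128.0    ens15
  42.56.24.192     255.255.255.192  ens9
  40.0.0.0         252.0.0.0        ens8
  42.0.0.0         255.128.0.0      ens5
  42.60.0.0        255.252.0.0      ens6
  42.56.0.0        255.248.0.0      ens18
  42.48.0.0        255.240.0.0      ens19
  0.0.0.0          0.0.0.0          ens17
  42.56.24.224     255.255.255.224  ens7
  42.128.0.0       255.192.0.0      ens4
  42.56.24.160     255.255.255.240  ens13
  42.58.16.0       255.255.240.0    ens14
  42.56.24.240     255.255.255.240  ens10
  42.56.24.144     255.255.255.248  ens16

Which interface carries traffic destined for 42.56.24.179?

ens18

Routes whose prefix contains 42.56.24.179:
  0.0.0.0/0 (default, matches everything) -> ens17
  40.0.0.0/6 (40.0.0.0 - 43.255.255.255) -> ens8
  42.0.0.0/9 (42.0.0.0 - 42.127.255.255) -> ens5
  42.48.0.0/12 (42.48.0.0 - 42.63.255.255) -> ens19
  42.56.0.0/13 (42.56.0.0 - 42.63.255.255) -> ens18
More-specific entries that do NOT match:
  42.56.24.144/29 (42.56.24.144 - 42.56.24.151) does not contain 42.56.24.179
  42.56.24.160/28 (42.56.24.160 - 42.56.24.175) does not contain 42.56.24.179
  42.56.24.240/28 (42.56.24.240 - 42.56.24.255) does not contain 42.56.24.179
  42.56.24.224/27 (42.56.24.224 - 42.56.24.255) does not contain 42.56.24.179
  42.56.24.192/26 (42.56.24.192 - 42.56.24.255) does not contain 42.56.24.179
  42.58.16.0/20 (42.58.16.0 - 42.58.31.255) does not contain 42.56.24.179
  42.57.0.0/17 (42.57.0.0 - 42.57.127.255) does not contain 42.56.24.179
  42.60.0.0/14 (42.60.0.0 - 42.63.255.255) does not contain 42.56.24.179
Longest matching prefix is /13 -> interface ens18.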